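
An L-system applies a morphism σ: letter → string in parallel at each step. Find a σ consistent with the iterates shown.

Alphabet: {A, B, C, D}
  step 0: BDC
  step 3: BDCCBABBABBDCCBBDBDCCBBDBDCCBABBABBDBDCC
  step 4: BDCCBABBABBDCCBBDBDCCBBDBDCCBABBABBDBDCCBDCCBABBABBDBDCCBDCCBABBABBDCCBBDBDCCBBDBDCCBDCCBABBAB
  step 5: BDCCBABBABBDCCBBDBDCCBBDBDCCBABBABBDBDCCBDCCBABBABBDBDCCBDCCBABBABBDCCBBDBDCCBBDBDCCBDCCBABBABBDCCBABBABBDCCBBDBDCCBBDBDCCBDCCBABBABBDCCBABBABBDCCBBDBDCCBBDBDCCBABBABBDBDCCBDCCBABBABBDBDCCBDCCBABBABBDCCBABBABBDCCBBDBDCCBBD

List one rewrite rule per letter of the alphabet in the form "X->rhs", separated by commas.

  step 4 ⇒ step 5: BDCCBABBABBDCCBBDBDCCBBDBDCCBABBABBDBDCCBDCCBABBABBDBDCCBDCCBABBABBDCCBBDBDCCBBDBDCCBDCCBABBAB ⇒ BD·CC·BAB·BAB·BD·CCB·BD·BD·CCB·BD·BD·CC·BAB·BAB·BD·BD·CC·BD·CC·BAB·BAB·BD·BD·CC·BD·CC·BAB·BAB·BD·CCB·BD·BD·CCB·BD·BD·CC·BD·CC·BAB·BAB·BD·CC·BAB·BAB·BD·CCB·BD·BD·CCB·BD·BD·CC·BD·CC·BAB·BAB·BD·CC·BAB·BAB·BD·CCB·BD·BD·CCB·BD·BD·CC·BAB·BAB·BD·BD·CC·BD·CC·BAB·BAB·BD·BD·CC·BD·CC·BAB·BAB·BD·CC·BAB·BAB·BD·CCB·BD·BD·CCB·BD
    A ↦ CCB
    B ↦ BD
    C ↦ BAB
    D ↦ CC

A->CCB, B->BD, C->BAB, D->CC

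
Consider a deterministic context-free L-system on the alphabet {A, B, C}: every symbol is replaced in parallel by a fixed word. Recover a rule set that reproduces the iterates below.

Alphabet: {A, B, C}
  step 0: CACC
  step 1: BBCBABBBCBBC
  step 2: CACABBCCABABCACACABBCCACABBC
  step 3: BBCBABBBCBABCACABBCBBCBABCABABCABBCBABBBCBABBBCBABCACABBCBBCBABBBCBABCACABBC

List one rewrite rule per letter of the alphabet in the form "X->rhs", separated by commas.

A->BAB, B->CA, C->BBC

  step 2 ⇒ step 3: CACABBCCABABCACACABBCCACABBC ⇒ BBC·BAB·BBC·BAB·CA·CA·BBC·BBC·BAB·CA·BAB·CA·BBC·BAB·BBC·BAB·BBC·BAB·CA·CA·BBC·BBC·BAB·BBC·BAB·CA·CA·BBC
    A ↦ BAB
    B ↦ CA
    C ↦ BBC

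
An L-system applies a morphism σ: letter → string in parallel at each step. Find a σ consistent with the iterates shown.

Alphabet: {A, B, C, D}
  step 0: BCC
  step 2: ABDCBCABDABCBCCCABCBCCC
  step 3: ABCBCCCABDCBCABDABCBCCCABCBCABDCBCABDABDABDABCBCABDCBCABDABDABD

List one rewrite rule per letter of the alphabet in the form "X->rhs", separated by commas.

A->AB, B->CBC, C->ABD, D->CC

  step 2 ⇒ step 3: ABDCBCABDABCBCCCABCBCCC ⇒ AB·CBC·CC·ABD·CBC·ABD·AB·CBC·CC·AB·CBC·ABD·CBC·ABD·ABD·ABD·AB·CBC·ABD·CBC·ABD·ABD·ABD
    A ↦ AB
    B ↦ CBC
    C ↦ ABD
    D ↦ CC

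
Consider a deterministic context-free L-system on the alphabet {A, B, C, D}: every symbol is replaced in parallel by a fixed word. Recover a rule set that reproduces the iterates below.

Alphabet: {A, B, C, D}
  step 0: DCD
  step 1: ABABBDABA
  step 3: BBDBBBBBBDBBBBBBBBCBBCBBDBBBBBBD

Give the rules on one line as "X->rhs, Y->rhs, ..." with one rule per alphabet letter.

  step 0 ⇒ step 1: DCD ⇒ ABA·BBD·ABA
    C ↦ BBD
    D ↦ ABA
    A ↦ C  (constrained at step 1)
    B ↦ BB  (constrained at step 1)

A->C, B->BB, C->BBD, D->ABA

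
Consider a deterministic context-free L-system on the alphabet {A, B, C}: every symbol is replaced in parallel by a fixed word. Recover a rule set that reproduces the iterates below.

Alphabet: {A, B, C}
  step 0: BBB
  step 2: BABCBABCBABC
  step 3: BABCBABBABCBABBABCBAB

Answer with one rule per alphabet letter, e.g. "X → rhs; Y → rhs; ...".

  step 2 ⇒ step 3: BABCBABCBABC ⇒ BA·BC·BA·B·BA·BC·BA·B·BA·BC·BA·B
    A ↦ BC
    B ↦ BA
    C ↦ B

A->BC, B->BA, C->B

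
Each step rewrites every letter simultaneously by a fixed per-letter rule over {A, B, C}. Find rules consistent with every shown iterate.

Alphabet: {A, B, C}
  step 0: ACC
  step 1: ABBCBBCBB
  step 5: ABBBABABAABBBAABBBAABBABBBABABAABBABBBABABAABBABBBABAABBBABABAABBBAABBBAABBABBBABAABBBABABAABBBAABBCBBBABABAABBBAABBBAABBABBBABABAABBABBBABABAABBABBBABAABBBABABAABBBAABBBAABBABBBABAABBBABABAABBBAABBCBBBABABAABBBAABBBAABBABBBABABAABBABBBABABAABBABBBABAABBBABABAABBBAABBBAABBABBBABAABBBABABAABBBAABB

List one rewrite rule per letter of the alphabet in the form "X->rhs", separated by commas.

A->ABB, B->BA, C->CBB

  step 0 ⇒ step 1: ACC ⇒ ABB·CBB·CBB
    A ↦ ABB
    C ↦ CBB
    B ↦ BA  (constrained at step 1)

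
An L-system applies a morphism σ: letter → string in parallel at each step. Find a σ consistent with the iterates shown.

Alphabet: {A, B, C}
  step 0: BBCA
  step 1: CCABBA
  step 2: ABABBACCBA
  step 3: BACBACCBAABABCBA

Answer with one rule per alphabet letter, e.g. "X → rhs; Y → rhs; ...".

  step 2 ⇒ step 3: ABABBACCBA ⇒ BA·C·BA·C·C·BA·AB·AB·C·BA
    A ↦ BA
    B ↦ C
    C ↦ AB

A->BA, B->C, C->AB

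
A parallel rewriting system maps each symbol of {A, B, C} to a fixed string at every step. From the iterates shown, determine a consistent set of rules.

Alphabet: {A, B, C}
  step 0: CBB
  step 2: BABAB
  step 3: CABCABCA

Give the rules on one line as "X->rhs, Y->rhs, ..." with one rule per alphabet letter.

  step 2 ⇒ step 3: BABAB ⇒ CA·B·CA·B·CA
    A ↦ B
    B ↦ CA
    C ↦ A  (constrained at step 0)

A->B, B->CA, C->A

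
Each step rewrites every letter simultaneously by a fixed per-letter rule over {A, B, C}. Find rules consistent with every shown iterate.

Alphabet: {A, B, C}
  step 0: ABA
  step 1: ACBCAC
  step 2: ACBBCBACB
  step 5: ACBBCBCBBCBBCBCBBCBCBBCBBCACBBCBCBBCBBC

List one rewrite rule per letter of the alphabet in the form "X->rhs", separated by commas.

  step 1 ⇒ step 2: ACBCAC ⇒ AC·B·BC·B·AC·B
    A ↦ AC
    B ↦ BC
    C ↦ B

A->AC, B->BC, C->B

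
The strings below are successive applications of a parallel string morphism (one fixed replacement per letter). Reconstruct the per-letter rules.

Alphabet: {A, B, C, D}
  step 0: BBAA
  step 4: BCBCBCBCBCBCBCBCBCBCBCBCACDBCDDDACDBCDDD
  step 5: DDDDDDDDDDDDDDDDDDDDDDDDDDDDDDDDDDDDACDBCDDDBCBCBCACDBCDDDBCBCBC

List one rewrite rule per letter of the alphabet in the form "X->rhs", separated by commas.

A->AC, B->DD, C->D, D->BC

  step 4 ⇒ step 5: BCBCBCBCBCBCBCBCBCBCBCBCACDBCDDDACDBCDDD ⇒ DD·D·DD·D·DD·D·DD·D·DD·D·DD·D·DD·D·DD·D·DD·D·DD·D·DD·D·DD·D·AC·D·BC·DD·D·BC·BC·BC·AC·D·BC·DD·D·BC·BC·BC
    A ↦ AC
    B ↦ DD
    C ↦ D
    D ↦ BC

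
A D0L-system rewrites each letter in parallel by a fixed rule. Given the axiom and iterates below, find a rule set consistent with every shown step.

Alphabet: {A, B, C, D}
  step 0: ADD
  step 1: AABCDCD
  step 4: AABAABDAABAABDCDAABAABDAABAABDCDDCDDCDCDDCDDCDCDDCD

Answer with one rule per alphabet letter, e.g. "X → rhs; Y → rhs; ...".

A->AAB, B->D, C->D, D->CD

  step 0 ⇒ step 1: ADD ⇒ AAB·CD·CD
    A ↦ AAB
    D ↦ CD
    B ↦ D  (constrained at step 1)
    C ↦ D  (constrained at step 1)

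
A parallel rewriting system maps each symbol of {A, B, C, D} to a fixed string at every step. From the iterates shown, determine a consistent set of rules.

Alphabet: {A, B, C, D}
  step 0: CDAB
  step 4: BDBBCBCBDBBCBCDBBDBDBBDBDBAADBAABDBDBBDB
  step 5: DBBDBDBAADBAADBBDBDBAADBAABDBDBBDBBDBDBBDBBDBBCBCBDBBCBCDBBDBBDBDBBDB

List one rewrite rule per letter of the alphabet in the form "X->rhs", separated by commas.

  step 4 ⇒ step 5: BDBBCBCBDBBCBCDBBDBDBBDBDBAADBAABDBDBBDB ⇒ DB·B·DB·DB·AA·DB·AA·DB·B·DB·DB·AA·DB·AA·B·DB·DB·B·DB·B·DB·DB·B·DB·B·DB·BC·BC·B·DB·BC·BC·DB·B·DB·B·DB·DB·B·DB
    A ↦ BC
    B ↦ DB
    C ↦ AA
    D ↦ B

A->BC, B->DB, C->AA, D->B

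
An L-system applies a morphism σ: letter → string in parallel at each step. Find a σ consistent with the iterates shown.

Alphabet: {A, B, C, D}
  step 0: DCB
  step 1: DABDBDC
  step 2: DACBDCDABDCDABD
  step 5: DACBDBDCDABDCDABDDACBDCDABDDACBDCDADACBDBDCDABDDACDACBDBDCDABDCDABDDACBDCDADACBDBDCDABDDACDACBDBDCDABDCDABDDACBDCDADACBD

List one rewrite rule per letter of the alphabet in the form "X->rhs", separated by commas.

A->C, B->BDC, C->BD, D->DA

  step 1 ⇒ step 2: DABDBDC ⇒ DA·C·BDC·DA·BDC·DA·BD
    A ↦ C
    B ↦ BDC
    C ↦ BD
    D ↦ DA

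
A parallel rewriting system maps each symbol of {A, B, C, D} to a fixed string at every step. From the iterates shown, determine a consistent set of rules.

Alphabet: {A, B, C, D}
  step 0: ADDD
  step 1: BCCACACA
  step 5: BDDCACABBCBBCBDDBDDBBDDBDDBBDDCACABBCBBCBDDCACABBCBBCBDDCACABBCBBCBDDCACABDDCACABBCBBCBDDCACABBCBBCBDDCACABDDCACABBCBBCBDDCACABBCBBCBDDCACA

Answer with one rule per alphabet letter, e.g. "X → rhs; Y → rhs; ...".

  step 0 ⇒ step 1: ADDD ⇒ BC·CA·CA·CA
    A ↦ BC
    D ↦ CA
    B ↦ BDD  (constrained at step 1)
    C ↦ B  (constrained at step 1)

A->BC, B->BDD, C->B, D->CA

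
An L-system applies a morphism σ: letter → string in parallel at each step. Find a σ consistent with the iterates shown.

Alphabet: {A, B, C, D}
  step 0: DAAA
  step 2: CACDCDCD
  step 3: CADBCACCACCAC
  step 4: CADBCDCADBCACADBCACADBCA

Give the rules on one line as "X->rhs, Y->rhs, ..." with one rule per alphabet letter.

  step 3 ⇒ step 4: CADBCACCACCAC ⇒ CA·DB·C·D·CA·DB·CA·CA·DB·CA·CA·DB·CA
    A ↦ DB
    B ↦ D
    C ↦ CA
    D ↦ C

A->DB, B->D, C->CA, D->C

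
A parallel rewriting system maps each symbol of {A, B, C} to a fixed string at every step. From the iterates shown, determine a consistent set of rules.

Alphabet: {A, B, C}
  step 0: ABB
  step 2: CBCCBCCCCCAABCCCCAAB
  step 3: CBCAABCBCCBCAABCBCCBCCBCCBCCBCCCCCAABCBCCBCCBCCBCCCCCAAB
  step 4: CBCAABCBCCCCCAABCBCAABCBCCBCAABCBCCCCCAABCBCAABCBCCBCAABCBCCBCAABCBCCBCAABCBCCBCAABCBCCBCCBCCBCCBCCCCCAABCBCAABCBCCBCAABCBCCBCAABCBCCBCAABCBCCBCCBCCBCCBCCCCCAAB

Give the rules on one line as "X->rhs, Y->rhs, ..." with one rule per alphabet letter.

  step 3 ⇒ step 4: CBCAABCBCCBCAABCBCCBCCBCCBCCBCCCCCAABCBCCBCCBCCBCCCCCAAB ⇒ CBC·AAB·CBC·CC·CC·AAB·CBC·AAB·CBC·CBC·AAB·CBC·CC·CC·AAB·CBC·AAB·CBC·CBC·AAB·CBC·CBC·AAB·CBC·CBC·AAB·CBC·CBC·AAB·CBC·CBC·CBC·CBC·CBC·CC·CC·AAB·CBC·AAB·CBC·CBC·AAB·CBC·CBC·AAB·CBC·CBC·AAB·CBC·CBC·CBC·CBC·CBC·CC·CC·AAB
    A ↦ CC
    B ↦ AAB
    C ↦ CBC

A->CC, B->AAB, C->CBC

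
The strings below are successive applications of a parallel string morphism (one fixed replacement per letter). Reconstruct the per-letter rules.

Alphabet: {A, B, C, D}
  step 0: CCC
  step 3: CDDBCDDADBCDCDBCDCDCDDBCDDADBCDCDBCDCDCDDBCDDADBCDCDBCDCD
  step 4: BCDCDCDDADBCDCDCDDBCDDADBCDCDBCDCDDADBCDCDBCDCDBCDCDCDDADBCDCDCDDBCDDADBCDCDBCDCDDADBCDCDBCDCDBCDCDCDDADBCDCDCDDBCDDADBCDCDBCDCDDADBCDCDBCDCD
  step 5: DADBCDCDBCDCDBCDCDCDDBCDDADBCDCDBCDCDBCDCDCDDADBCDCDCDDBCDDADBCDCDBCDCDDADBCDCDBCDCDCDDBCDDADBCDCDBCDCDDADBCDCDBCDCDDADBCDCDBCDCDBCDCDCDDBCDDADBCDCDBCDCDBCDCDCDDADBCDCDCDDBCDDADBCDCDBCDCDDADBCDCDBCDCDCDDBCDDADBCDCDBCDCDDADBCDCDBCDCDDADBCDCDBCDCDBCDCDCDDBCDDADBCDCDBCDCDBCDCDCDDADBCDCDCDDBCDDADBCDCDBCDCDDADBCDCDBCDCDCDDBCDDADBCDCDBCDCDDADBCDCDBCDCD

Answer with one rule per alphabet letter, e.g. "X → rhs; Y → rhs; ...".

A->DB, B->DAD, C->BCD, D->CD

  step 4 ⇒ step 5: BCDCDCDDADBCDCDCDDBCDDADBCDCDBCDCDDADBCDCDBCDCDBCDCDCDDADBCDCDCDDBCDDADBCDCDBCDCDDADBCDCDBCDCDBCDCDCDDADBCDCDCDDBCDDADBCDCDBCDCDDADBCDCDBCDCD ⇒ DAD·BCD·CD·BCD·CD·BCD·CD·CD·DB·CD·DAD·BCD·CD·BCD·CD·BCD·CD·CD·DAD·BCD·CD·CD·DB·CD·DAD·BCD·CD·BCD·CD·DAD·BCD·CD·BCD·CD·CD·DB·CD·DAD·BCD·CD·BCD·CD·DAD·BCD·CD·BCD·CD·DAD·BCD·CD·BCD·CD·BCD·CD·CD·DB·CD·DAD·BCD·CD·BCD·CD·BCD·CD·CD·DAD·BCD·CD·CD·DB·CD·DAD·BCD·CD·BCD·CD·DAD·BCD·CD·BCD·CD·CD·DB·CD·DAD·BCD·CD·BCD·CD·DAD·BCD·CD·BCD·CD·DAD·BCD·CD·BCD·CD·BCD·CD·CD·DB·CD·DAD·BCD·CD·BCD·CD·BCD·CD·CD·DAD·BCD·CD·CD·DB·CD·DAD·BCD·CD·BCD·CD·DAD·BCD·CD·BCD·CD·CD·DB·CD·DAD·BCD·CD·BCD·CD·DAD·BCD·CD·BCD·CD
    A ↦ DB
    B ↦ DAD
    C ↦ BCD
    D ↦ CD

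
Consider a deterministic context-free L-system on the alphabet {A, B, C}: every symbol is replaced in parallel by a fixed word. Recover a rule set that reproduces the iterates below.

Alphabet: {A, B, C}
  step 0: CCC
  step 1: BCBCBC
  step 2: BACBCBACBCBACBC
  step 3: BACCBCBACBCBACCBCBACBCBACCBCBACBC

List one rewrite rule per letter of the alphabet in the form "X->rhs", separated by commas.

  step 2 ⇒ step 3: BACBCBACBCBACBC ⇒ BAC·C·BC·BAC·BC·BAC·C·BC·BAC·BC·BAC·C·BC·BAC·BC
    A ↦ C
    B ↦ BAC
    C ↦ BC

A->C, B->BAC, C->BC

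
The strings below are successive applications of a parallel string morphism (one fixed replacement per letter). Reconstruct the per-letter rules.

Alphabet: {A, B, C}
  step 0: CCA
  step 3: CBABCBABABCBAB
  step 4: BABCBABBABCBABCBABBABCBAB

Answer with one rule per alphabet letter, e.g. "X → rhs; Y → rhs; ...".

A->CB, B->AB, C->B

  step 3 ⇒ step 4: CBABCBABABCBAB ⇒ B·AB·CB·AB·B·AB·CB·AB·CB·AB·B·AB·CB·AB
    A ↦ CB
    B ↦ AB
    C ↦ B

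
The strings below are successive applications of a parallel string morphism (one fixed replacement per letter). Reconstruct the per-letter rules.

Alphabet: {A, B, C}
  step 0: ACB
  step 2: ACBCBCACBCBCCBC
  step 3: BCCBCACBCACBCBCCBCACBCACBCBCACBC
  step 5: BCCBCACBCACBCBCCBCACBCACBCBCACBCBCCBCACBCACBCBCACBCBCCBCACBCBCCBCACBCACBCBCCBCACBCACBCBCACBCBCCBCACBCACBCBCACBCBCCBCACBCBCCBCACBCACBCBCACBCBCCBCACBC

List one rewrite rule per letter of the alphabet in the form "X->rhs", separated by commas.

  step 2 ⇒ step 3: ACBCBCACBCBCCBC ⇒ BCC·BC·AC·BC·AC·BC·BCC·BC·AC·BC·AC·BC·BC·AC·BC
    A ↦ BCC
    B ↦ AC
    C ↦ BC

A->BCC, B->AC, C->BC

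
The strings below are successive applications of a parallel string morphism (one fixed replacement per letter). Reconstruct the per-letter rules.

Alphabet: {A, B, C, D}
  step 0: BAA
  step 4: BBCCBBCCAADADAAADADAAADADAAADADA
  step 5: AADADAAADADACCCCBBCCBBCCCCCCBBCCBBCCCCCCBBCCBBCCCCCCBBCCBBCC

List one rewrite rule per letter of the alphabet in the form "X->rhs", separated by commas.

  step 4 ⇒ step 5: BBCCBBCCAADADAAADADAAADADAAADADA ⇒ A·A·DA·DA·A·A·DA·DA·CC·CC·BB·CC·BB·CC·CC·CC·BB·CC·BB·CC·CC·CC·BB·CC·BB·CC·CC·CC·BB·CC·BB·CC
    A ↦ CC
    B ↦ A
    C ↦ DA
    D ↦ BB

A->CC, B->A, C->DA, D->BB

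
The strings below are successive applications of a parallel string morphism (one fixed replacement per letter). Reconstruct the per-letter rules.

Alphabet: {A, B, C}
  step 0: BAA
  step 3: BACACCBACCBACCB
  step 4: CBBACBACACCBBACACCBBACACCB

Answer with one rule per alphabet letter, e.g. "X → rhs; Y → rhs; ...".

A->B, B->CB, C->AC

  step 3 ⇒ step 4: BACACCBACCBACCB ⇒ CB·B·AC·B·AC·AC·CB·B·AC·AC·CB·B·AC·AC·CB
    A ↦ B
    B ↦ CB
    C ↦ AC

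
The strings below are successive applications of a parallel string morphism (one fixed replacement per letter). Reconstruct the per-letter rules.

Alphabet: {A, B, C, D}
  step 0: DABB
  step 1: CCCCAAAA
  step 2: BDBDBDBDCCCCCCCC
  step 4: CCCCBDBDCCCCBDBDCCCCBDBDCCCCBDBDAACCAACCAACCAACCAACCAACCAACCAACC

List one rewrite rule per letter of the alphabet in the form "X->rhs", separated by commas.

  step 1 ⇒ step 2: CCCCAAAA ⇒ BD·BD·BD·BD·CC·CC·CC·CC
    A ↦ CC
    C ↦ BD
  step 0 ⇒ step 1: DABB ⇒ CC·CC·AA·AA
    B ↦ AA
  step 0 ⇒ step 1: DABB ⇒ CC·CC·AA·AA
    D ↦ CC

A->CC, B->AA, C->BD, D->CC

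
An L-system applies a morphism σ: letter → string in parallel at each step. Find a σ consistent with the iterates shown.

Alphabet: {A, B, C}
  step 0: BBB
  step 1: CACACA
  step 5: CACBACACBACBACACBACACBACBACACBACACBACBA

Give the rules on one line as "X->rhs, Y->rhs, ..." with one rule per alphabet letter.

A->C, B->CA, C->BA

  step 0 ⇒ step 1: BBB ⇒ CA·CA·CA
    B ↦ CA
    A ↦ C  (constrained at step 1)
    C ↦ BA  (constrained at step 1)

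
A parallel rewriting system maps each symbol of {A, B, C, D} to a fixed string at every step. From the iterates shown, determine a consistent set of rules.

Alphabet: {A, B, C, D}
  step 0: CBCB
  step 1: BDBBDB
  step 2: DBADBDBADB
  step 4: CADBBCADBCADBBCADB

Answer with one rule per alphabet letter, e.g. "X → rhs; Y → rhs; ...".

  step 1 ⇒ step 2: BDBBDB ⇒ DB·A·DB·DB·A·DB
    B ↦ DB
    D ↦ A
    A ↦ C  (constrained at step 2)
  step 0 ⇒ step 1: CBCB ⇒ B·DB·B·DB
    C ↦ B

A->C, B->DB, C->B, D->A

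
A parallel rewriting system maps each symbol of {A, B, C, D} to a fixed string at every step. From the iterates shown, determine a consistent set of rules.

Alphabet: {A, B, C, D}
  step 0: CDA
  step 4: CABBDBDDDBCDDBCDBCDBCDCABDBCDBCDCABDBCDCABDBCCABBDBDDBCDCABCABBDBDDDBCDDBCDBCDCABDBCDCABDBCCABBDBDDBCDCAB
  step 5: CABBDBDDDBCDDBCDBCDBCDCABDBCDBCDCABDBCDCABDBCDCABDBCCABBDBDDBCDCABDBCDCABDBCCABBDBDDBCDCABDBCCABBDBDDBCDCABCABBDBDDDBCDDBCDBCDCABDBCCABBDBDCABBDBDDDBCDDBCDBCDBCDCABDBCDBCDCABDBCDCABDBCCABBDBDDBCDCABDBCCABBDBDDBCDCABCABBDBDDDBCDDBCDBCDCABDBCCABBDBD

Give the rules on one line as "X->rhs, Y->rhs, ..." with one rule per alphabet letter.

A->BDB, B->D, C->CAB, D->DBC

  step 4 ⇒ step 5: CABBDBDDDBCDDBCDBCDBCDCABDBCDBCDCABDBCDCABDBCCABBDBDDBCDCABCABBDBDDDBCDDBCDBCDCABDBCDCABDBCCABBDBDDBCDCAB ⇒ CAB·BDB·D·D·DBC·D·DBC·DBC·DBC·D·CAB·DBC·DBC·D·CAB·DBC·D·CAB·DBC·D·CAB·DBC·CAB·BDB·D·DBC·D·CAB·DBC·D·CAB·DBC·CAB·BDB·D·DBC·D·CAB·DBC·CAB·BDB·D·DBC·D·CAB·CAB·BDB·D·D·DBC·D·DBC·DBC·D·CAB·DBC·CAB·BDB·D·CAB·BDB·D·D·DBC·D·DBC·DBC·DBC·D·CAB·DBC·DBC·D·CAB·DBC·D·CAB·DBC·CAB·BDB·D·DBC·D·CAB·DBC·CAB·BDB·D·DBC·D·CAB·CAB·BDB·D·D·DBC·D·DBC·DBC·D·CAB·DBC·CAB·BDB·D
    A ↦ BDB
    B ↦ D
    C ↦ CAB
    D ↦ DBC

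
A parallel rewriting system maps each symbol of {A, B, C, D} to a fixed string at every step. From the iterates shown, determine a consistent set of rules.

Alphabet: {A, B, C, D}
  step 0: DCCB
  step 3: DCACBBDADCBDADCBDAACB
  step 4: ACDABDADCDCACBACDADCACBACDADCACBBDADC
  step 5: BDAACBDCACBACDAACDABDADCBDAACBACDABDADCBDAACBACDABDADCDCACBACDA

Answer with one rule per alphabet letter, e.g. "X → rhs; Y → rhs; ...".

A->B, B->DC, C->DA, D->AC

  step 4 ⇒ step 5: ACDABDADCDCACBACDADCACBACDADCACBBDADC ⇒ B·DA·AC·B·DC·AC·B·AC·DA·AC·DA·B·DA·DC·B·DA·AC·B·AC·DA·B·DA·DC·B·DA·AC·B·AC·DA·B·DA·DC·DC·AC·B·AC·DA
    A ↦ B
    B ↦ DC
    C ↦ DA
    D ↦ AC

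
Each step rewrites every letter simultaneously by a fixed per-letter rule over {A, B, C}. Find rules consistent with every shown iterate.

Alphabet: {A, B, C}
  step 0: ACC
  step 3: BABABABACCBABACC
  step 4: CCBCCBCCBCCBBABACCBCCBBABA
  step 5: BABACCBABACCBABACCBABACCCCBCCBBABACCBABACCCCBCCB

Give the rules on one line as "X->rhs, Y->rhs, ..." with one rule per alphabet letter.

  step 4 ⇒ step 5: CCBCCBCCBCCBBABACCBCCBBABA ⇒ BA·BA·CC·BA·BA·CC·BA·BA·CC·BA·BA·CC·CC·B·CC·B·BA·BA·CC·BA·BA·CC·CC·B·CC·B
    A ↦ B
    B ↦ CC
    C ↦ BA

A->B, B->CC, C->BA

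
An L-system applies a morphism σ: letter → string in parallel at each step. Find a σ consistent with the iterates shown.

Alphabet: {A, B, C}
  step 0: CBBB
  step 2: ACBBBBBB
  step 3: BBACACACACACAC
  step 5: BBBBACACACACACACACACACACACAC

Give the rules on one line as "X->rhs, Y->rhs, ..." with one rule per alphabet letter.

A->B, B->AC, C->B

  step 2 ⇒ step 3: ACBBBBBB ⇒ B·B·AC·AC·AC·AC·AC·AC
    A ↦ B
    B ↦ AC
    C ↦ B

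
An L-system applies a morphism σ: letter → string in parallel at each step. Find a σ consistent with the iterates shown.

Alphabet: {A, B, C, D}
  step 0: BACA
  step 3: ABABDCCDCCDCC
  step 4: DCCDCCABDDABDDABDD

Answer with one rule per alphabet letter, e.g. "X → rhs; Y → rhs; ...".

A->D, B->CC, C->D, D->AB

  step 3 ⇒ step 4: ABABDCCDCCDCC ⇒ D·CC·D·CC·AB·D·D·AB·D·D·AB·D·D
    A ↦ D
    B ↦ CC
    C ↦ D
    D ↦ AB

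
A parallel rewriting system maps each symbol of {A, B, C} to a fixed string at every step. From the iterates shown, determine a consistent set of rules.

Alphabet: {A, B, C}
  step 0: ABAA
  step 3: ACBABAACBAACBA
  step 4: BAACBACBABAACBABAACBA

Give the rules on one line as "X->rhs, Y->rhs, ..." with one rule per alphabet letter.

  step 3 ⇒ step 4: ACBABAACBAACBA ⇒ BA·A·C·BA·C·BA·BA·A·C·BA·BA·A·C·BA
    A ↦ BA
    B ↦ C
    C ↦ A

A->BA, B->C, C->A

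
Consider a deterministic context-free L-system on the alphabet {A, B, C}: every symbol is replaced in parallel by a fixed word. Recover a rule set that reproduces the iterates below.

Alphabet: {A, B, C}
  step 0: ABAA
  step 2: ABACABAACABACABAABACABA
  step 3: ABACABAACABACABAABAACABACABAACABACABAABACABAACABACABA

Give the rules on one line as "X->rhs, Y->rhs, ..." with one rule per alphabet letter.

  step 2 ⇒ step 3: ABACABAACABACABAABACABA ⇒ ABA·C·ABA·AC·ABA·C·ABA·ABA·AC·ABA·C·ABA·AC·ABA·C·ABA·ABA·C·ABA·AC·ABA·C·ABA
    A ↦ ABA
    B ↦ C
    C ↦ AC

A->ABA, B->C, C->AC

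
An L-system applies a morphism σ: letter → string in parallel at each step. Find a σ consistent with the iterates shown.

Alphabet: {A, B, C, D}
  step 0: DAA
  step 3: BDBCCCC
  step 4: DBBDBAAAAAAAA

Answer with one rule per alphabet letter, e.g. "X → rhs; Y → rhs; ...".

A->C, B->DB, C->AA, D->B

  step 3 ⇒ step 4: BDBCCCC ⇒ DB·B·DB·AA·AA·AA·AA
    B ↦ DB
    C ↦ AA
    D ↦ B
    A ↦ C  (constrained at step 0)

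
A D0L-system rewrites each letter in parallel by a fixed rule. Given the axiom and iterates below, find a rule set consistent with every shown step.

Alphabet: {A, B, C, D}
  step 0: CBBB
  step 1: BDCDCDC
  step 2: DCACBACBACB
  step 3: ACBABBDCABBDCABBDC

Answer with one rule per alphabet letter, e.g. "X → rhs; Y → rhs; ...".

A->AB, B->DC, C->B, D->AC

  step 2 ⇒ step 3: DCACBACBACB ⇒ AC·B·AB·B·DC·AB·B·DC·AB·B·DC
    A ↦ AB
    B ↦ DC
    C ↦ B
    D ↦ AC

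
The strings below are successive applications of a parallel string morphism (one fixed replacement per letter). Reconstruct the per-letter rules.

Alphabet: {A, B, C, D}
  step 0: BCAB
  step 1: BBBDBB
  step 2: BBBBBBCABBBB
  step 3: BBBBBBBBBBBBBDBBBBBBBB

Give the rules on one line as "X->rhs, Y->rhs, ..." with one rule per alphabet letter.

  step 2 ⇒ step 3: BBBBBBCABBBB ⇒ BB·BB·BB·BB·BB·BB·B·D·BB·BB·BB·BB
    A ↦ D
    B ↦ BB
    C ↦ B
  step 1 ⇒ step 2: BBBDBB ⇒ BB·BB·BB·CA·BB·BB
    D ↦ CA

A->D, B->BB, C->B, D->CA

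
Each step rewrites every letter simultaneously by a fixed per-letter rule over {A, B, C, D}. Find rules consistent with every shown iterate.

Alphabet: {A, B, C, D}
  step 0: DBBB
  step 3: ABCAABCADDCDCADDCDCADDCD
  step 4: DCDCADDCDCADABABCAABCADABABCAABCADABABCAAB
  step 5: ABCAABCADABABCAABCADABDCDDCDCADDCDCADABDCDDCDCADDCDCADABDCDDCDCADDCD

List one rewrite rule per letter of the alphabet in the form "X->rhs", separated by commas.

A->D, B->CD, C->CA, D->AB

  step 4 ⇒ step 5: DCDCADDCDCADABABCAABCADABABCAABCADABABCAAB ⇒ AB·CA·AB·CA·D·AB·AB·CA·AB·CA·D·AB·D·CD·D·CD·CA·D·D·CD·CA·D·AB·D·CD·D·CD·CA·D·D·CD·CA·D·AB·D·CD·D·CD·CA·D·D·CD
    A ↦ D
    B ↦ CD
    C ↦ CA
    D ↦ AB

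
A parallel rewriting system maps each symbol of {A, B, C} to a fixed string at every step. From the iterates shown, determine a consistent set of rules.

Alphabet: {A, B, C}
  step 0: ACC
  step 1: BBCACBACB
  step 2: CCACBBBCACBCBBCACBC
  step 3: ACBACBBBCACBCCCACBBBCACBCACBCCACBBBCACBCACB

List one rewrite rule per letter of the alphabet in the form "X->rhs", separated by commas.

  step 2 ⇒ step 3: CCACBBBCACBCBBCACBC ⇒ ACB·ACB·BBC·ACB·C·C·C·ACB·BBC·ACB·C·ACB·C·C·ACB·BBC·ACB·C·ACB
    A ↦ BBC
    B ↦ C
    C ↦ ACB

A->BBC, B->C, C->ACB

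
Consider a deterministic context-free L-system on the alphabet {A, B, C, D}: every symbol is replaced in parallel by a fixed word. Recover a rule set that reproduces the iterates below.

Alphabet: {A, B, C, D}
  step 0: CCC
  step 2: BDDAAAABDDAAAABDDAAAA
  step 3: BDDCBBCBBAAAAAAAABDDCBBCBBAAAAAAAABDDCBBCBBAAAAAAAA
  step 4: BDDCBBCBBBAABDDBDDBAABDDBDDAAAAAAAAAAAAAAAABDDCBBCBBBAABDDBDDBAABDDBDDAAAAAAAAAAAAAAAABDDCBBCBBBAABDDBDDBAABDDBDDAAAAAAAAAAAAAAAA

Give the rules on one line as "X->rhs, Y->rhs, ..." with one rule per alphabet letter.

A->AA, B->BDD, C->BAA, D->CBB

  step 3 ⇒ step 4: BDDCBBCBBAAAAAAAABDDCBBCBBAAAAAAAABDDCBBCBBAAAAAAAA ⇒ BDD·CBB·CBB·BAA·BDD·BDD·BAA·BDD·BDD·AA·AA·AA·AA·AA·AA·AA·AA·BDD·CBB·CBB·BAA·BDD·BDD·BAA·BDD·BDD·AA·AA·AA·AA·AA·AA·AA·AA·BDD·CBB·CBB·BAA·BDD·BDD·BAA·BDD·BDD·AA·AA·AA·AA·AA·AA·AA·AA
    A ↦ AA
    B ↦ BDD
    C ↦ BAA
    D ↦ CBB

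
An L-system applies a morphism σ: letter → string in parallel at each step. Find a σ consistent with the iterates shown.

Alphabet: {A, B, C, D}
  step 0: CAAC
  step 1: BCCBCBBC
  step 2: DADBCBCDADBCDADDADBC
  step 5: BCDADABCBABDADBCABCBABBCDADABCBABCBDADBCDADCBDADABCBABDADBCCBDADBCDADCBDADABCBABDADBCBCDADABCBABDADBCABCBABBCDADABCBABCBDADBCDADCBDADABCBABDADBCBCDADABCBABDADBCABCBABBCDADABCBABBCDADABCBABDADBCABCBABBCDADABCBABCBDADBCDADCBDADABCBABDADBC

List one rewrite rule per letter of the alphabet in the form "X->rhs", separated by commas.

A->CB, B->DAD, C->BC, D->AB

  step 1 ⇒ step 2: BCCBCBBC ⇒ DAD·BC·BC·DAD·BC·DAD·DAD·BC
    B ↦ DAD
    C ↦ BC
  step 0 ⇒ step 1: CAAC ⇒ BC·CB·CB·BC
    A ↦ CB
    D ↦ AB  (constrained at step 2)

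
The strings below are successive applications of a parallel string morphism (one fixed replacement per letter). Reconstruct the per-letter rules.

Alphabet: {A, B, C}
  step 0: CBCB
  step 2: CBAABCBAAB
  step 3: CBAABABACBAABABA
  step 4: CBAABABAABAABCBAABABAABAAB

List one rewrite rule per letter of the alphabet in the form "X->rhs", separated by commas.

A->AB, B->A, C->CB

  step 3 ⇒ step 4: CBAABABACBAABABA ⇒ CB·A·AB·AB·A·AB·A·AB·CB·A·AB·AB·A·AB·A·AB
    A ↦ AB
    B ↦ A
    C ↦ CB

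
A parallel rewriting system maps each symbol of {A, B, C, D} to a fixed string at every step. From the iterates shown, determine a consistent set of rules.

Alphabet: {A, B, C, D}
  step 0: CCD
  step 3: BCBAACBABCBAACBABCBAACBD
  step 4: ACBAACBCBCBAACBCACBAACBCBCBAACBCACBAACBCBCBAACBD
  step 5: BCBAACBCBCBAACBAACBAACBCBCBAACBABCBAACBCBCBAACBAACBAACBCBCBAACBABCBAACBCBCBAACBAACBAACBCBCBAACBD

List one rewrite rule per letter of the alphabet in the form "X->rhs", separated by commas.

  step 4 ⇒ step 5: ACBAACBCBCBAACBCACBAACBCBCBAACBCACBAACBCBCBAACBD ⇒ BC·BA·AC·BC·BC·BA·AC·BA·AC·BA·AC·BC·BC·BA·AC·BA·BC·BA·AC·BC·BC·BA·AC·BA·AC·BA·AC·BC·BC·BA·AC·BA·BC·BA·AC·BC·BC·BA·AC·BA·AC·BA·AC·BC·BC·BA·AC·BD
    A ↦ BC
    B ↦ AC
    C ↦ BA
    D ↦ BD

A->BC, B->AC, C->BA, D->BD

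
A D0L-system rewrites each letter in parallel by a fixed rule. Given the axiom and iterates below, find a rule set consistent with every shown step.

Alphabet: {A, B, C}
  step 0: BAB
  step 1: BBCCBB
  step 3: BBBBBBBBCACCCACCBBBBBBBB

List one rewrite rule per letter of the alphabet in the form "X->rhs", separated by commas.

A->CC, B->BB, C->CA

  step 0 ⇒ step 1: BAB ⇒ BB·CC·BB
    A ↦ CC
    B ↦ BB
    C ↦ CA  (constrained at step 1)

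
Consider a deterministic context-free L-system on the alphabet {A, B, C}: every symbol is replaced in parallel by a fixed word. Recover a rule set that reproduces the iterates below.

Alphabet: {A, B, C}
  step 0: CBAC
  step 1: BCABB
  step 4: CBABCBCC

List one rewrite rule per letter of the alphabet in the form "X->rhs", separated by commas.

  step 0 ⇒ step 1: CBAC ⇒ B·C·AB·B
    A ↦ AB
    B ↦ C
    C ↦ B

A->AB, B->C, C->B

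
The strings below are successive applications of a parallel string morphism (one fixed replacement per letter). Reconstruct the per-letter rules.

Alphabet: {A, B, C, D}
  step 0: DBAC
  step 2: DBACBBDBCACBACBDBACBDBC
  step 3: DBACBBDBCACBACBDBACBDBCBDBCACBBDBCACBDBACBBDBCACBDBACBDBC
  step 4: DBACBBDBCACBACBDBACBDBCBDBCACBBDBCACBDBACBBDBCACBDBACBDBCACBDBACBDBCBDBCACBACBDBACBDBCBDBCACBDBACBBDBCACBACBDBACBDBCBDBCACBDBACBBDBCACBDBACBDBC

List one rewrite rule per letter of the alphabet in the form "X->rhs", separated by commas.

  step 3 ⇒ step 4: DBACBBDBCACBACBDBACBDBCBDBCACBBDBCACBDBACBBDBCACBDBACBDBC ⇒ DB·ACB·B·DBC·ACB·ACB·DB·ACB·DBC·B·DBC·ACB·B·DBC·ACB·DB·ACB·B·DBC·ACB·DB·ACB·DBC·ACB·DB·ACB·DBC·B·DBC·ACB·ACB·DB·ACB·DBC·B·DBC·ACB·DB·ACB·B·DBC·ACB·ACB·DB·ACB·DBC·B·DBC·ACB·DB·ACB·B·DBC·ACB·DB·ACB·DBC
    A ↦ B
    B ↦ ACB
    C ↦ DBC
    D ↦ DB

A->B, B->ACB, C->DBC, D->DB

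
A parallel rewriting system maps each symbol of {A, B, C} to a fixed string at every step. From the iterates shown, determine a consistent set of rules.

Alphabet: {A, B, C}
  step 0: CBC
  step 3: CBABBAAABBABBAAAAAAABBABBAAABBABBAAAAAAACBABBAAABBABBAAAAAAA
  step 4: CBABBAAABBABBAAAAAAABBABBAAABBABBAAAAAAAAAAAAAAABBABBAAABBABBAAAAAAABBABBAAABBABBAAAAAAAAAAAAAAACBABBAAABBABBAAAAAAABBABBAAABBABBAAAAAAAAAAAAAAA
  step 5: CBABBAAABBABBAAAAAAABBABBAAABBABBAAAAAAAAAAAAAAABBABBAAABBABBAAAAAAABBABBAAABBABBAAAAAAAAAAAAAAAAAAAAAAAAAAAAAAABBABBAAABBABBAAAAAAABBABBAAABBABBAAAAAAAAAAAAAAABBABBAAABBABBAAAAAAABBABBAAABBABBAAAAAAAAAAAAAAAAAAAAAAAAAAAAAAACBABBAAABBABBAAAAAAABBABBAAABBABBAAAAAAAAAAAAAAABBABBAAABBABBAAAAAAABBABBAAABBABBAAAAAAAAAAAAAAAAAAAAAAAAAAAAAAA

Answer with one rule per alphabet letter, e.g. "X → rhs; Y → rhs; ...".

  step 4 ⇒ step 5: CBABBAAABBABBAAAAAAABBABBAAABBABBAAAAAAAAAAAAAAABBABBAAABBABBAAAAAAABBABBAAABBABBAAAAAAAAAAAAAAACBABBAAABBABBAAAAAAABBABBAAABBABBAAAAAAAAAAAAAAA ⇒ CBA·BBA·AA·BBA·BBA·AA·AA·AA·BBA·BBA·AA·BBA·BBA·AA·AA·AA·AA·AA·AA·AA·BBA·BBA·AA·BBA·BBA·AA·AA·AA·BBA·BBA·AA·BBA·BBA·AA·AA·AA·AA·AA·AA·AA·AA·AA·AA·AA·AA·AA·AA·AA·BBA·BBA·AA·BBA·BBA·AA·AA·AA·BBA·BBA·AA·BBA·BBA·AA·AA·AA·AA·AA·AA·AA·BBA·BBA·AA·BBA·BBA·AA·AA·AA·BBA·BBA·AA·BBA·BBA·AA·AA·AA·AA·AA·AA·AA·AA·AA·AA·AA·AA·AA·AA·AA·CBA·BBA·AA·BBA·BBA·AA·AA·AA·BBA·BBA·AA·BBA·BBA·AA·AA·AA·AA·AA·AA·AA·BBA·BBA·AA·BBA·BBA·AA·AA·AA·BBA·BBA·AA·BBA·BBA·AA·AA·AA·AA·AA·AA·AA·AA·AA·AA·AA·AA·AA·AA·AA
    A ↦ AA
    B ↦ BBA
    C ↦ CBA

A->AA, B->BBA, C->CBA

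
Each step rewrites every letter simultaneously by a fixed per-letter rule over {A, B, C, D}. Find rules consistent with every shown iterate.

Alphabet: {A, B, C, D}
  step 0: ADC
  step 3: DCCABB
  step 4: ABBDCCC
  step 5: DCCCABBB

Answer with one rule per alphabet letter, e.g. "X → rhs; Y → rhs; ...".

A->DC, B->C, C->B, D->A

  step 4 ⇒ step 5: ABBDCCC ⇒ DC·C·C·A·B·B·B
    A ↦ DC
    B ↦ C
    C ↦ B
    D ↦ A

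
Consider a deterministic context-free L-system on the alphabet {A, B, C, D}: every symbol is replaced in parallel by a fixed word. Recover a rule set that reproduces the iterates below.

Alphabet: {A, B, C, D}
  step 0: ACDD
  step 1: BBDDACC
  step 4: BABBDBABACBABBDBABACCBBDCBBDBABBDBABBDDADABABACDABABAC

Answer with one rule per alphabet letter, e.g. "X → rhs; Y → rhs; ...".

A->BBD, B->BA, C->DA, D->C

  step 0 ⇒ step 1: ACDD ⇒ BBD·DA·C·C
    A ↦ BBD
    C ↦ DA
    D ↦ C
    B ↦ BA  (constrained at step 1)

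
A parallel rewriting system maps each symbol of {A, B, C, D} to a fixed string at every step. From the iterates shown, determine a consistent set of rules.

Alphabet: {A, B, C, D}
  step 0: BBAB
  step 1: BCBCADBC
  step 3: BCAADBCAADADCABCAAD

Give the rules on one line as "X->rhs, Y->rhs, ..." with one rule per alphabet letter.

  step 0 ⇒ step 1: BBAB ⇒ BC·BC·AD·BC
    A ↦ AD
    B ↦ BC
    C ↦ A  (constrained at step 1)
    D ↦ C  (constrained at step 1)

A->AD, B->BC, C->A, D->C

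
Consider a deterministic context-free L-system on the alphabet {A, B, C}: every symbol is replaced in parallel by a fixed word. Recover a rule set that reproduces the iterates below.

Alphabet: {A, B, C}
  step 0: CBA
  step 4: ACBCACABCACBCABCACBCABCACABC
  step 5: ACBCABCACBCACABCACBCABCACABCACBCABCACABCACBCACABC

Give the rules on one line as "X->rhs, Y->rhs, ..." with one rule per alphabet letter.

A->AC, B->A, C->BC

  step 4 ⇒ step 5: ACBCACABCACBCABCACBCABCACABC ⇒ AC·BC·A·BC·AC·BC·AC·A·BC·AC·BC·A·BC·AC·A·BC·AC·BC·A·BC·AC·A·BC·AC·BC·AC·A·BC
    A ↦ AC
    B ↦ A
    C ↦ BC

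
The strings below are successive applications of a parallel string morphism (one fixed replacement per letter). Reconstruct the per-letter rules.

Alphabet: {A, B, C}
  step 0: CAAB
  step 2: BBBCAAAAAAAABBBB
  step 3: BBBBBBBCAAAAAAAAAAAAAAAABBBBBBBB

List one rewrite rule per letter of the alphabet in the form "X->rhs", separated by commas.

A->AA, B->BB, C->BC

  step 2 ⇒ step 3: BBBCAAAAAAAABBBB ⇒ BB·BB·BB·BC·AA·AA·AA·AA·AA·AA·AA·AA·BB·BB·BB·BB
    A ↦ AA
    B ↦ BB
    C ↦ BC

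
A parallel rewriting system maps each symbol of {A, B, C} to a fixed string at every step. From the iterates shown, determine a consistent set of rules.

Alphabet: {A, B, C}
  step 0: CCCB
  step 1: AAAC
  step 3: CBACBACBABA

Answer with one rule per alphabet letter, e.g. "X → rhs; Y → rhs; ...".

  step 0 ⇒ step 1: CCCB ⇒ A·A·A·C
    B ↦ C
    C ↦ A
    A ↦ BA  (constrained at step 1)

A->BA, B->C, C->A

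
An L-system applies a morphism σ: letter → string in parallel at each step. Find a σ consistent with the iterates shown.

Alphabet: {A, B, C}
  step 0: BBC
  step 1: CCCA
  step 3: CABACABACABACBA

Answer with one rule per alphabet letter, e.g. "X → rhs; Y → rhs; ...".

A->BA, B->C, C->CA

  step 0 ⇒ step 1: BBC ⇒ C·C·CA
    B ↦ C
    C ↦ CA
    A ↦ BA  (constrained at step 1)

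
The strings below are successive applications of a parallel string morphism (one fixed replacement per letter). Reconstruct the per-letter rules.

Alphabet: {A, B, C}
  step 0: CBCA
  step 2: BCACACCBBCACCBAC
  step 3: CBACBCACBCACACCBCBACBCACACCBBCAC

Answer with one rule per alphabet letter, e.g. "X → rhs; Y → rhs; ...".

A->BC, B->CB, C->AC

  step 2 ⇒ step 3: BCACACCBBCACCBAC ⇒ CB·AC·BC·AC·BC·AC·AC·CB·CB·AC·BC·AC·AC·CB·BC·AC
    A ↦ BC
    B ↦ CB
    C ↦ AC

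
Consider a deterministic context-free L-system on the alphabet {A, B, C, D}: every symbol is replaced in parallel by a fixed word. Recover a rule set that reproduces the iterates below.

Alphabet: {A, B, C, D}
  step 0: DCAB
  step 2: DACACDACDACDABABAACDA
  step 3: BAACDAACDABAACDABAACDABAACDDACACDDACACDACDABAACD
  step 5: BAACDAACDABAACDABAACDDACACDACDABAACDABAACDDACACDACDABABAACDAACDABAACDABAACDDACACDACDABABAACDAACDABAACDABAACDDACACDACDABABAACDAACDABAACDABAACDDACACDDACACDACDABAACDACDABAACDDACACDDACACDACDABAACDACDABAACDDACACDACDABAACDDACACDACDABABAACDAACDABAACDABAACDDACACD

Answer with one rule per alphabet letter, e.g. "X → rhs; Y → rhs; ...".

A->ACD, B->DAC, C->A, D->BA

  step 2 ⇒ step 3: DACACDACDACDABABAACDA ⇒ BA·ACD·A·ACD·A·BA·ACD·A·BA·ACD·A·BA·ACD·DAC·ACD·DAC·ACD·ACD·A·BA·ACD
    A ↦ ACD
    B ↦ DAC
    C ↦ A
    D ↦ BA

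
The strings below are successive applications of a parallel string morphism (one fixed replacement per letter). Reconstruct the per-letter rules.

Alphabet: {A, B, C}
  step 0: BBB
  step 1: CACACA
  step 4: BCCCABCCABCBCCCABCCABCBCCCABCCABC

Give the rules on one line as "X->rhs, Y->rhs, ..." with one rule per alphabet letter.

  step 0 ⇒ step 1: BBB ⇒ CA·CA·CA
    B ↦ CA
    A ↦ C  (constrained at step 1)
    C ↦ BC  (constrained at step 1)

A->C, B->CA, C->BC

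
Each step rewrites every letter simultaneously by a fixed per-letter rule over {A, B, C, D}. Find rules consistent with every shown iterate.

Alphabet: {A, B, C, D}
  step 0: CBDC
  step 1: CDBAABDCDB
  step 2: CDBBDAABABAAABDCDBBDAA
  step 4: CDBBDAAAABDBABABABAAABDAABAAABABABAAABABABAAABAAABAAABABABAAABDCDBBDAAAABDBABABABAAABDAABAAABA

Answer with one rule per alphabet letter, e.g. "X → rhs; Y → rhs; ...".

  step 1 ⇒ step 2: CDBAABDCDB ⇒ CDB·BD·AA·BA·BA·AA·BD·CDB·BD·AA
    A ↦ BA
    B ↦ AA
    C ↦ CDB
    D ↦ BD

A->BA, B->AA, C->CDB, D->BD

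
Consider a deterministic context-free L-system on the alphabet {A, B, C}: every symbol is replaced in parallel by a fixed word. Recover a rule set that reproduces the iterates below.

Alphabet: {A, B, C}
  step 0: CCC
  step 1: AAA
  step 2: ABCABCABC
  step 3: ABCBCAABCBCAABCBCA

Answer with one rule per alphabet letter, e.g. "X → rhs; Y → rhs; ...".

A->ABC, B->BC, C->A

  step 2 ⇒ step 3: ABCABCABC ⇒ ABC·BC·A·ABC·BC·A·ABC·BC·A
    A ↦ ABC
    B ↦ BC
    C ↦ A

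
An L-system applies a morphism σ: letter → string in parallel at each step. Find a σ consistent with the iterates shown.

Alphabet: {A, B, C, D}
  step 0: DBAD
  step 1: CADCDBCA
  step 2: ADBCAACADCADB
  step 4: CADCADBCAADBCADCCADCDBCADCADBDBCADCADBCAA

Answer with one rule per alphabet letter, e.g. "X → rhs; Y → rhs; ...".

  step 1 ⇒ step 2: CADCDBCA ⇒ A·DB·CA·A·CA·DC·A·DB
    A ↦ DB
    B ↦ DC
    C ↦ A
    D ↦ CA

A->DB, B->DC, C->A, D->CA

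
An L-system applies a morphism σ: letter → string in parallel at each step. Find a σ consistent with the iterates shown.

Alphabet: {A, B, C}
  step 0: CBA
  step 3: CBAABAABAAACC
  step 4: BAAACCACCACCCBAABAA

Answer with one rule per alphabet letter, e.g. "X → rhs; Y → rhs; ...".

  step 3 ⇒ step 4: CBAABAABAAACC ⇒ BAA·A·C·C·A·C·C·A·C·C·C·BAA·BAA
    A ↦ C
    B ↦ A
    C ↦ BAA

A->C, B->A, C->BAA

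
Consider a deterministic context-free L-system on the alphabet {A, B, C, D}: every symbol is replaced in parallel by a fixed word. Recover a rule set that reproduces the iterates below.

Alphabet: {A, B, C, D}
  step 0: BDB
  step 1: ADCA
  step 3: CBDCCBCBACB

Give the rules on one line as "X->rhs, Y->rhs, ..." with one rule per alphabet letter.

A->C, B->A, C->CB, D->DC

  step 0 ⇒ step 1: BDB ⇒ A·DC·A
    B ↦ A
    D ↦ DC
    A ↦ C  (constrained at step 1)
    C ↦ CB  (constrained at step 1)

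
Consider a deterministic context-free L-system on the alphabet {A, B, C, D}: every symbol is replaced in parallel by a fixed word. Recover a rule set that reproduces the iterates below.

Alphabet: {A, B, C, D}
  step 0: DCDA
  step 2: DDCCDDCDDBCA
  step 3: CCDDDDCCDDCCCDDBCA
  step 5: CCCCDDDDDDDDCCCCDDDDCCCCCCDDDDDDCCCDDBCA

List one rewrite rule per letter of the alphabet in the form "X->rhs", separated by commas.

  step 2 ⇒ step 3: DDCCDDCDDBCA ⇒ C·C·DD·DD·C·C·DD·C·C·C·DD·BCA
    A ↦ BCA
    B ↦ C
    C ↦ DD
    D ↦ C

A->BCA, B->C, C->DD, D->C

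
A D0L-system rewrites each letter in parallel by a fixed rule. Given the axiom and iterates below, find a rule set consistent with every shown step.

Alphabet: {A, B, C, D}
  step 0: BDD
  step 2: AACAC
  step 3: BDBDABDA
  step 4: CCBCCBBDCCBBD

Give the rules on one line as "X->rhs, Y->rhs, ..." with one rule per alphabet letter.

A->BD, B->C, C->A, D->CB

  step 3 ⇒ step 4: BDBDABDA ⇒ C·CB·C·CB·BD·C·CB·BD
    A ↦ BD
    B ↦ C
    D ↦ CB
  step 2 ⇒ step 3: AACAC ⇒ BD·BD·A·BD·A
    C ↦ A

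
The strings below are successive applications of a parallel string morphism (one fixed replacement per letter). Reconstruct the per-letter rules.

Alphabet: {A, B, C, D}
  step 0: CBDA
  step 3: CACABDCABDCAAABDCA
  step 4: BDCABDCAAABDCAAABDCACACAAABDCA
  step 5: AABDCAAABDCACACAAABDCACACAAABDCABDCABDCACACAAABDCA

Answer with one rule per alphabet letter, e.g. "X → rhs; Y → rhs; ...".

A->CA, B->A, C->BD, D->A

  step 4 ⇒ step 5: BDCABDCAAABDCAAABDCACACAAABDCA ⇒ A·A·BD·CA·A·A·BD·CA·CA·CA·A·A·BD·CA·CA·CA·A·A·BD·CA·BD·CA·BD·CA·CA·CA·A·A·BD·CA
    A ↦ CA
    B ↦ A
    C ↦ BD
    D ↦ A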